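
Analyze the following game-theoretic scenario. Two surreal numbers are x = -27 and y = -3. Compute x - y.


x = -27, y = -3
x - y = -27 - -3 = -24

-24


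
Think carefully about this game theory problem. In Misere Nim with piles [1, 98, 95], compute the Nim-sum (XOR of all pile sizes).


We need the XOR (exclusive or) of all pile sizes.
After XOR-ing pile 1 (size 1): 0 XOR 1 = 1
After XOR-ing pile 2 (size 98): 1 XOR 98 = 99
After XOR-ing pile 3 (size 95): 99 XOR 95 = 60
The Nim-value of this position is 60.

60


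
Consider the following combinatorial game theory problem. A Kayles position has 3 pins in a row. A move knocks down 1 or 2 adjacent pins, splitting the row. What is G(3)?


Kayles: a move removes 1 or 2 adjacent pins from a contiguous row.
Removing pins from a row of k leaves two independent rows (a, b) with a + b = k - 1 (one pin) or a + b = k - 2 (two pins); an end removal gives a = 0.
By Sprague-Grundy, G(k) = mex{ G(a) XOR G(b) } over all these splits. G(0) = 0.
G(1): splits (0,0):0^0=0 -> mex({0}) = 1
G(2): splits (0,1):0^1=1 (0,0):0^0=0 -> mex({0, 1}) = 2
G(3): splits (0,2):0^2=2 (1,1):1^1=0 (0,1):0^1=1 -> mex({0, 1, 2}) = 3
Therefore G(3) = 3.

3


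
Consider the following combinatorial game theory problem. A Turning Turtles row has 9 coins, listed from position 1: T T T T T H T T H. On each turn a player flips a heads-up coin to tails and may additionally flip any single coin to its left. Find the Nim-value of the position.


Coins: T T T T T H T T H
Key fact: a single head at position k behaves exactly like a Nim heap of size k (turning it to T and optionally flipping a coin at j < k corresponds to moving the heap from k to j, or to 0), and heads combine as a disjunctive sum (two heads at the same place would cancel, matching j XOR j = 0). So the Nim-value is the XOR of the 1-indexed positions of the heads.
Face-up positions (1-indexed): [6, 9]
XOR 0 with 6: 0 XOR 6 = 6
XOR 6 with 9: 6 XOR 9 = 15
Nim-value = 15

15


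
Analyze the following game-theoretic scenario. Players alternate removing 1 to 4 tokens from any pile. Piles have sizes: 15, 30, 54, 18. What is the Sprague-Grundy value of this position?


Subtraction set: {1, 2, 3, 4}
For this subtraction set, G(n) = n mod 5 (period = max + 1 = 5).
Pile 1 (size 15): G(15) = 15 mod 5 = 0
Pile 2 (size 30): G(30) = 30 mod 5 = 0
Pile 3 (size 54): G(54) = 54 mod 5 = 4
Pile 4 (size 18): G(18) = 18 mod 5 = 3
Total Grundy value = XOR of all: 0 XOR 0 XOR 4 XOR 3 = 7

7


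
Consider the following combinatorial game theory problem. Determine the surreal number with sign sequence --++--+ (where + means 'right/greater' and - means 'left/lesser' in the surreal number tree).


Sign expansion: --++--+
Rule: track bounds (lo, hi), initially (-inf, +inf). On '+', the current value becomes lo and we move to the simplest number in (value, hi): value + 1 if hi = +inf, otherwise the midpoint (value + hi)/2. On '-', the current value becomes hi and we move to value - 1 if lo = -inf, otherwise the midpoint (lo + value)/2.
Start at 0.
Step 1: sign = -, move left. Bounds: (-inf, 0). Value = -1
Step 2: sign = -, move left. Bounds: (-inf, -1). Value = -2
Step 3: sign = +, move right. Bounds: (-2, -1). Value = -3/2
Step 4: sign = +, move right. Bounds: (-3/2, -1). Value = -5/4
Step 5: sign = -, move left. Bounds: (-3/2, -5/4). Value = -11/8
Step 6: sign = -, move left. Bounds: (-3/2, -11/8). Value = -23/16
Step 7: sign = +, move right. Bounds: (-23/16, -11/8). Value = -45/32
The surreal number with sign expansion --++--+ is -45/32.

-45/32


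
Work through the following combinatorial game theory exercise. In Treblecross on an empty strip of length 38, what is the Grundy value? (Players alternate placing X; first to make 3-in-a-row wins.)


Treblecross: place X on empty cells; 3-in-a-row wins.
Playing within two cells of an existing X lets the opponent win at once, so sensible play treats the cells i-2..i+2 around each X as dead. The player left with no safe cell loses, so this is a normal-play take-away game on strips of safe cells.
Placing X at cell i (0-indexed) of a strip of k safe cells leaves independent strips of sizes max(0, i-2) and max(0, k-i-3). Hence G(k) = mex{ G(max(0,i-2)) XOR G(max(0,k-i-3)) : 0 <= i < k }, with G(0) = 0.
G(1): splits (0,0):0^0=0 -> mex({0}) = 1
G(2): splits (0,0):0^0=0 -> mex({0}) = 1
G(3): splits (0,0):0^0=0 -> mex({0}) = 1
G(4): splits (0,1):0^1=1 (0,0):0^0=0 -> mex({0, 1}) = 2
G(5): splits (0,2):0^1=1 (0,1):0^1=1 (0,0):0^0=0 -> mex({0, 1}) = 2
G(6) = mex({1}) = 0
G(7) = mex({0, 1, 2}) = 3
G(8) = mex({0, 1, 2}) = 3
G(9) = mex({0, 2}) = 1
G(10) = mex({0, 2, 3}) = 1
G(11) = mex({0, 3}) = 1
G(12) = mex({1, 3}) = 0
G(13) = mex({0, 1, 2, 3}) = 4
G(14) = mex({0, 1, 2}) = 3
G(15) = mex({0, 1, 2}) = 3
G(16) = mex({0, 1, 2, 4}) = 3
G(17) = mex({0, 1, 3, 4}) = 2
G(18) = mex({0, 1, 3, 4}) = 2
G(19) = mex({0, 1, 3, 5}) = 2
G(20) = mex({0, 1, 2, 3, 5}) = 4
G(21) = mex({0, 1, 2, 3, 5}) = 4
G(22) = mex({1, 2, 6}) = 0
G(23) = mex({0, 1, 2, 3, 4, 6}) = 5
G(24) = mex({0, 1, 2, 3, 4}) = 5
G(25) = mex({0, 1, 3, 4, 7}) = 2
G(26) = mex({0, 1, 3, 4, 5, 7}) = 2
G(27) = mex({0, 1, 3, 5}) = 2
G(28) = mex({0, 1, 2, 5}) = 3
G(29) = mex({0, 1, 2, 4, 5, 6}) = 3
G(30) = mex({1, 2, 4, 6}) = 0
G(31) = mex({0, 1, 2, 3, 4, 6}) = 5
G(32) = mex({1, 2, 3, 4, 7}) = 0
G(33) = mex({0, 3, 7}) = 1
G(34) = mex({0, 2, 3, 5, 7}) = 1
G(35) = mex({0, 2, 3, 5, 6}) = 1
G(36) = mex({0, 1, 2, 5, 6}) = 3
G(37) = mex({0, 1, 2, 4, 5, 6}) = 3
G(38) = mex({0, 1, 2, 4}) = 3
Therefore G(38) = 3.

3


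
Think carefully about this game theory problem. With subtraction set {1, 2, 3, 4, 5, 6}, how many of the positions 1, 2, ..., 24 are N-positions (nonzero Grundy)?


Subtraction set S = {1, 2, 3, 4, 5, 6}, so G(n) = n mod 7.
G(n) = 0 when n is a multiple of 7.
Multiples of 7 in [1, 24]: 3
N-positions (nonzero Grundy) = 24 - 3 = 21

21


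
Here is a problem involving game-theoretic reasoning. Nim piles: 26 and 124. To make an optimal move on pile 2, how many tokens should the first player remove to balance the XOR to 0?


Piles: 26 and 124
Current XOR: 26 XOR 124 = 102 (non-zero, so this is an N-position).
To make the XOR zero, we need to find a move that balances the piles.
For pile 2 (size 124): target = 124 XOR 102 = 26
We reduce pile 2 from 124 to 26.
Tokens removed: 124 - 26 = 98
Verification: 26 XOR 26 = 0

98


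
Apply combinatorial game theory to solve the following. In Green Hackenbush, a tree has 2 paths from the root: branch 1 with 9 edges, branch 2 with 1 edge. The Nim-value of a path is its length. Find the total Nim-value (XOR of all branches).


The tree has 2 branches from the ground vertex.
In Green Hackenbush, the Nim-value of a simple path of length k is k.
Branch 1: length 9, Nim-value = 9
Branch 2: length 1, Nim-value = 1
Total Nim-value = XOR of all branch values:
0 XOR 9 = 9
9 XOR 1 = 8
Nim-value of the tree = 8

8


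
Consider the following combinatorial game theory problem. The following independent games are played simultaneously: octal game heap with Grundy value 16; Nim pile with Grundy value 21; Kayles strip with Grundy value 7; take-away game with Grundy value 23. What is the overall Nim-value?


By the Sprague-Grundy theorem, the Grundy value of a sum of games is the XOR of individual Grundy values.
octal game heap: Grundy value = 16. Running XOR: 0 XOR 16 = 16
Nim pile: Grundy value = 21. Running XOR: 16 XOR 21 = 5
Kayles strip: Grundy value = 7. Running XOR: 5 XOR 7 = 2
take-away game: Grundy value = 23. Running XOR: 2 XOR 23 = 21
The combined Grundy value is 21.

21


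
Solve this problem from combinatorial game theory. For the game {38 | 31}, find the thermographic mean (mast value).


Game = {38 | 31}, a switch {a | b} with numbers a > b.
Its thermograph has left wall a - t and right wall b + t, which meet at t = (a - b)/2, where both equal (a + b)/2. So the mast (mean value) is at (a + b)/2.
Mean = (38 + (31))/2 = 69/2 = 69/2

69/2


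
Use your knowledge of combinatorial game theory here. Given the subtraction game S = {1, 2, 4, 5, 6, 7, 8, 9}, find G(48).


The subtraction set is S = {1, 2, 4, 5, 6, 7, 8, 9}.
G(k) = mex{ G(k - s) : s in S, s <= k }. We compute iteratively: G(0) = 0.
G(1) = mex({0}) = 1
G(2) = mex({0, 1}) = 2
G(3) = mex({1, 2}) = 0
G(4) = mex({0, 2}) = 1
G(5) = mex({0, 1}) = 2
G(6) = mex({0, 1, 2}) = 3
G(7) = mex({0, 1, 2, 3}) = 4
G(8) = mex({0, 1, 2, 3, 4}) = 5
G(9) = mex({0, 1, 2, 4, 5}) = 3
G(10) = mex({0, 1, 2, 3, 5}) = 4
G(11) = mex({0, 1, 2, 3, 4}) = 5
G(12) = mex({0, 1, 2, 3, 4, 5}) = 6
G(13) = mex({1, 2, 3, 4, 5, 6}) = 0
G(14) = mex({0, 2, 3, 4, 5, 6}) = 1
G(15) = mex({0, 1, 3, 4, 5}) = 2
G(16) = mex({1, 2, 3, 4, 5, 6}) = 0
G(17) = mex({0, 2, 3, 4, 5, 6}) = 1
G(18) = mex({0, 1, 3, 4, 5, 6}) = 2
G(19) = mex({0, 1, 2, 4, 5, 6}) = 3
G(20) = mex({0, 1, 2, 3, 5, 6}) = 4
G(21) = mex({0, 1, 2, 3, 4, 6}) = 5
Observe that G(13)..G(21) = 0, 1, 2, 0, 1, 2, 3, 4, 5 repeats G(0)..G(8) = 0, 1, 2, 0, 1, 2, 3, 4, 5.
For k >= max(S) = 9, G(k) is determined by the previous 9 values G(k-9)..G(k-1); a window of 9 consecutive values has recurred shifted by 13, so by induction G(k + 13) = G(k) for all k >= 0: the sequence is periodic from the start with period 13.
One period: G(0..12) = 0, 1, 2, 0, 1, 2, 3, 4, 5, 3, 4, 5, 6.
48 mod 13 = 9, so G(48) = G(9) = 3.

3


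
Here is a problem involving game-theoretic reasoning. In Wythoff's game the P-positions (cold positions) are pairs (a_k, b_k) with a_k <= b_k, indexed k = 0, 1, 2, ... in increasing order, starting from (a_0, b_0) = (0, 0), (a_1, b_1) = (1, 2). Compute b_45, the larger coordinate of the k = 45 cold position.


By Wythoff's theorem, a_k = floor(k * phi) and b_k = floor(k * phi^2) = a_k + k, where phi = (1 + sqrt(5))/2 is the golden ratio.
phi = (1 + sqrt(5))/2 = 1.618034
phi^2 = phi + 1 = 2.618034
k = 45
k * phi^2 = 45 * 2.618034 = 117.811529
b_45 = floor(k * phi^2) = 117 (check: a_45 + k = 72 + 45 = 117)

117


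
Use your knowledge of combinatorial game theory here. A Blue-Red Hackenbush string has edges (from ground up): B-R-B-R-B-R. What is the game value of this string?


Edges (from ground): B-R-B-R-B-R
By Berlekamp's sign-expansion rule, a Blue-Red Hackenbush stalk has the value of the surreal number whose sign sequence is the edge sequence with B -> + and R -> -.
Sign sequence: +-+-+-
Trace the sign expansion in the surreal number tree, starting from 0:
Edge 1: B (sign +) -> bounds (0, +inf), value = 1
Edge 2: R (sign -) -> bounds (0, 1), value = 1/2
Edge 3: B (sign +) -> bounds (1/2, 1), value = 3/4
Edge 4: R (sign -) -> bounds (1/2, 3/4), value = 5/8
Edge 5: B (sign +) -> bounds (5/8, 3/4), value = 11/16
Edge 6: R (sign -) -> bounds (5/8, 11/16), value = 21/32
Game value = 21/32

21/32


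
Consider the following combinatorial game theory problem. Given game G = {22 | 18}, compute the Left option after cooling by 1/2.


Original game: {22 | 18} (a switch {a | b} with a > b).
Cooling by t (for t below the temperature (a - b)/2 = 2) taxes each move by t: {a | b} cooled by t is {a - t | b + t}.
Cooling amount: t = 1/2
Cooled Left option: 22 - 1/2 = 43/2
Cooled Right option: 18 + 1/2 = 37/2
Cooled game: {43/2 | 37/2}
Left option = 43/2

43/2


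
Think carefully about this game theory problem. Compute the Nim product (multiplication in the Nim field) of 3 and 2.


Nim multiplication is bilinear over XOR: (u XOR v) * w = (u*w) XOR (v*w).
So we split each operand into its bit components and XOR the pairwise Nim products.
3 = 1 + 2 (as XOR of powers of 2).
2 = 2 (as XOR of powers of 2).
Using the standard Nim-product table on single bits:
  2*2 = 3,   2*4 = 8,   2*8 = 12,
  4*4 = 6,   4*8 = 11,  8*8 = 13,
and  1*x = x (identity), k*l = l*k (commutative).
Pairwise Nim products:
  1 * 2 = 2
  2 * 2 = 3
XOR them: 2 XOR 3 = 1.
Result: 3 * 2 = 1 (in Nim).

1


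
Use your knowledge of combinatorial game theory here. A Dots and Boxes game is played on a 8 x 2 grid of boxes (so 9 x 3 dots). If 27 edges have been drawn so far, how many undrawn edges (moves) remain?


Grid: 8 x 2 boxes, i.e. 9 rows and 3 columns of dots.
Horizontal edges: (rows + 1) * cols = 9 * 2 = 18
Vertical edges: rows * (cols + 1) = 8 * 3 = 24
Total edges: 18 + 24 = 42
Edges drawn: 27
Remaining: 42 - 27 = 15

15


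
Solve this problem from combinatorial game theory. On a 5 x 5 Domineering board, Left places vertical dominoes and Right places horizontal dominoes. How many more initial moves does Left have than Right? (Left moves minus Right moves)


Board is 5 x 5 (rows x cols).
Left (vertical) placements: (rows-1) * cols = 4 * 5 = 20
Right (horizontal) placements: rows * (cols-1) = 5 * 4 = 20
Advantage = Left - Right = 20 - 20 = 0

0


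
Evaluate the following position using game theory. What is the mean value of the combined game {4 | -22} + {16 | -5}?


G1 = {4 | -22}, G2 = {16 | -5}
Each is a switch {a | b} with numbers a > b; its mean value is (a + b)/2, and mean value is additive over game sums: m(G1 + G2) = m(G1) + m(G2).
Mean of G1 = (4 + (-22))/2 = -18/2 = -9
Mean of G2 = (16 + (-5))/2 = 11/2 = 11/2
Mean of G1 + G2 = -9 + 11/2 = -7/2

-7/2


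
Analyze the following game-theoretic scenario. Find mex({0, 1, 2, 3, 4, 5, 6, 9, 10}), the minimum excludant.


Set = {0, 1, 2, 3, 4, 5, 6, 9, 10}
0 is in the set.
1 is in the set.
2 is in the set.
3 is in the set.
4 is in the set.
5 is in the set.
6 is in the set.
7 is NOT in the set. This is the mex.
mex = 7

7


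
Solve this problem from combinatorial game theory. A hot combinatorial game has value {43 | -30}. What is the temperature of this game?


The game is {43 | -30}, a switch {a | b} with numbers a > b.
Cooling {a | b} by t gives {a - t | b + t}, which stops being hot when a - t = b + t, i.e. at t = (a - b)/2. So the temperature of a switch is (a - b)/2.
Temperature = (Left option - Right option) / 2
= (43 - (-30)) / 2
= 73 / 2
= 73/2

73/2


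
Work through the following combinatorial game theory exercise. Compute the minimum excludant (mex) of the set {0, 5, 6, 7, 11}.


Set = {0, 5, 6, 7, 11}
0 is in the set.
1 is NOT in the set. This is the mex.
mex = 1

1


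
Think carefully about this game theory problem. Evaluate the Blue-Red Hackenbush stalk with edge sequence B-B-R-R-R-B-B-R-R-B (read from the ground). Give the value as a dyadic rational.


Edges (from ground): B-B-R-R-R-B-B-R-R-B
By Berlekamp's sign-expansion rule, a Blue-Red Hackenbush stalk has the value of the surreal number whose sign sequence is the edge sequence with B -> + and R -> -.
Sign sequence: ++---++--+
Trace the sign expansion in the surreal number tree, starting from 0:
Edge 1: B (sign +) -> bounds (0, +inf), value = 1
Edge 2: B (sign +) -> bounds (1, +inf), value = 2
Edge 3: R (sign -) -> bounds (1, 2), value = 3/2
Edge 4: R (sign -) -> bounds (1, 3/2), value = 5/4
Edge 5: R (sign -) -> bounds (1, 5/4), value = 9/8
Edge 6: B (sign +) -> bounds (9/8, 5/4), value = 19/16
Edge 7: B (sign +) -> bounds (19/16, 5/4), value = 39/32
Edge 8: R (sign -) -> bounds (19/16, 39/32), value = 77/64
Edge 9: R (sign -) -> bounds (19/16, 77/64), value = 153/128
Edge 10: B (sign +) -> bounds (153/128, 77/64), value = 307/256
Game value = 307/256

307/256


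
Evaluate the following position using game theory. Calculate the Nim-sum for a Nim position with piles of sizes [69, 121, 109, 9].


We need the XOR (exclusive or) of all pile sizes.
After XOR-ing pile 1 (size 69): 0 XOR 69 = 69
After XOR-ing pile 2 (size 121): 69 XOR 121 = 60
After XOR-ing pile 3 (size 109): 60 XOR 109 = 81
After XOR-ing pile 4 (size 9): 81 XOR 9 = 88
The Nim-value of this position is 88.

88


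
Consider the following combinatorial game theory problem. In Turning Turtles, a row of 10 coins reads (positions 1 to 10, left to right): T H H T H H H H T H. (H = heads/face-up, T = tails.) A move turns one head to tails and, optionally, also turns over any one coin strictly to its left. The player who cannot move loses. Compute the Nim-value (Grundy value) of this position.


Coins: T H H T H H H H T H
Key fact: a single head at position k behaves exactly like a Nim heap of size k (turning it to T and optionally flipping a coin at j < k corresponds to moving the heap from k to j, or to 0), and heads combine as a disjunctive sum (two heads at the same place would cancel, matching j XOR j = 0). So the Nim-value is the XOR of the 1-indexed positions of the heads.
Face-up positions (1-indexed): [2, 3, 5, 6, 7, 8, 10]
XOR 0 with 2: 0 XOR 2 = 2
XOR 2 with 3: 2 XOR 3 = 1
XOR 1 with 5: 1 XOR 5 = 4
XOR 4 with 6: 4 XOR 6 = 2
XOR 2 with 7: 2 XOR 7 = 5
XOR 5 with 8: 5 XOR 8 = 13
XOR 13 with 10: 13 XOR 10 = 7
Nim-value = 7

7


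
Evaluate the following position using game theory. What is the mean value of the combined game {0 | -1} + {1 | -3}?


G1 = {0 | -1}, G2 = {1 | -3}
Each is a switch {a | b} with numbers a > b; its mean value is (a + b)/2, and mean value is additive over game sums: m(G1 + G2) = m(G1) + m(G2).
Mean of G1 = (0 + (-1))/2 = -1/2 = -1/2
Mean of G2 = (1 + (-3))/2 = -2/2 = -1
Mean of G1 + G2 = -1/2 + -1 = -3/2

-3/2


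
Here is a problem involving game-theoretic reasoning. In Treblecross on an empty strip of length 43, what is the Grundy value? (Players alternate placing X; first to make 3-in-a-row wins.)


Treblecross: place X on empty cells; 3-in-a-row wins.
Playing within two cells of an existing X lets the opponent win at once, so sensible play treats the cells i-2..i+2 around each X as dead. The player left with no safe cell loses, so this is a normal-play take-away game on strips of safe cells.
Placing X at cell i (0-indexed) of a strip of k safe cells leaves independent strips of sizes max(0, i-2) and max(0, k-i-3). Hence G(k) = mex{ G(max(0,i-2)) XOR G(max(0,k-i-3)) : 0 <= i < k }, with G(0) = 0.
G(1): splits (0,0):0^0=0 -> mex({0}) = 1
G(2): splits (0,0):0^0=0 -> mex({0}) = 1
G(3): splits (0,0):0^0=0 -> mex({0}) = 1
G(4): splits (0,1):0^1=1 (0,0):0^0=0 -> mex({0, 1}) = 2
G(5): splits (0,2):0^1=1 (0,1):0^1=1 (0,0):0^0=0 -> mex({0, 1}) = 2
G(6) = mex({1}) = 0
G(7) = mex({0, 1, 2}) = 3
G(8) = mex({0, 1, 2}) = 3
G(9) = mex({0, 2}) = 1
G(10) = mex({0, 2, 3}) = 1
G(11) = mex({0, 3}) = 1
G(12) = mex({1, 3}) = 0
G(13) = mex({0, 1, 2, 3}) = 4
G(14) = mex({0, 1, 2}) = 3
G(15) = mex({0, 1, 2}) = 3
G(16) = mex({0, 1, 2, 4}) = 3
G(17) = mex({0, 1, 3, 4}) = 2
G(18) = mex({0, 1, 3, 4}) = 2
G(19) = mex({0, 1, 3, 5}) = 2
G(20) = mex({0, 1, 2, 3, 5}) = 4
G(21) = mex({0, 1, 2, 3, 5}) = 4
G(22) = mex({1, 2, 6}) = 0
G(23) = mex({0, 1, 2, 3, 4, 6}) = 5
G(24) = mex({0, 1, 2, 3, 4}) = 5
G(25) = mex({0, 1, 3, 4, 7}) = 2
G(26) = mex({0, 1, 3, 4, 5, 7}) = 2
G(27) = mex({0, 1, 3, 5}) = 2
G(28) = mex({0, 1, 2, 5}) = 3
G(29) = mex({0, 1, 2, 4, 5, 6}) = 3
G(30) = mex({1, 2, 4, 6}) = 0
G(31) = mex({0, 1, 2, 3, 4, 6}) = 5
G(32) = mex({1, 2, 3, 4, 7}) = 0
G(33) = mex({0, 3, 7}) = 1
G(34) = mex({0, 2, 3, 5, 7}) = 1
G(35) = mex({0, 2, 3, 5, 6}) = 1
G(36) = mex({0, 1, 2, 5, 6}) = 3
G(37) = mex({0, 1, 2, 4, 5, 6}) = 3
G(38) = mex({0, 1, 2, 4}) = 3
G(39) = mex({0, 1, 2, 3, 4, 7}) = 5
G(40) = mex({0, 1, 2, 3, 4, 5, 7}) = 6
G(41) = mex({0, 1, 2, 3, 5, 7}) = 4
G(42) = mex({0, 1, 2, 3, 5, 6, 7}) = 4
G(43) = mex({0, 2, 3, 5, 6}) = 1
Therefore G(43) = 1.

1


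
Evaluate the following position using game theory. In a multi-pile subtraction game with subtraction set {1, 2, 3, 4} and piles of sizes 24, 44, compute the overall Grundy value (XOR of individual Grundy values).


Subtraction set: {1, 2, 3, 4}
For this subtraction set, G(n) = n mod 5 (period = max + 1 = 5).
Pile 1 (size 24): G(24) = 24 mod 5 = 4
Pile 2 (size 44): G(44) = 44 mod 5 = 4
Total Grundy value = XOR of all: 4 XOR 4 = 0

0


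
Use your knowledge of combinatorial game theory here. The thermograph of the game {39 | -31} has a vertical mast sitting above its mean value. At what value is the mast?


Game = {39 | -31}, a switch {a | b} with numbers a > b.
Its thermograph has left wall a - t and right wall b + t, which meet at t = (a - b)/2, where both equal (a + b)/2. So the mast (mean value) is at (a + b)/2.
Mean = (39 + (-31))/2 = 8/2 = 4

4


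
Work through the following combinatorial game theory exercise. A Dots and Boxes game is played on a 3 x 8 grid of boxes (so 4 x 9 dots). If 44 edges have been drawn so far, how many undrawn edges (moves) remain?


Grid: 3 x 8 boxes, i.e. 4 rows and 9 columns of dots.
Horizontal edges: (rows + 1) * cols = 4 * 8 = 32
Vertical edges: rows * (cols + 1) = 3 * 9 = 27
Total edges: 32 + 27 = 59
Edges drawn: 44
Remaining: 59 - 44 = 15

15


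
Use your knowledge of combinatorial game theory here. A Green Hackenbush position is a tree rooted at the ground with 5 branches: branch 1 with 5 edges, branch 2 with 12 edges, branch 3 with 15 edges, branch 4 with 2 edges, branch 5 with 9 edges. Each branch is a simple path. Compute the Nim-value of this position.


The tree has 5 branches from the ground vertex.
In Green Hackenbush, the Nim-value of a simple path of length k is k.
Branch 1: length 5, Nim-value = 5
Branch 2: length 12, Nim-value = 12
Branch 3: length 15, Nim-value = 15
Branch 4: length 2, Nim-value = 2
Branch 5: length 9, Nim-value = 9
Total Nim-value = XOR of all branch values:
0 XOR 5 = 5
5 XOR 12 = 9
9 XOR 15 = 6
6 XOR 2 = 4
4 XOR 9 = 13
Nim-value of the tree = 13

13


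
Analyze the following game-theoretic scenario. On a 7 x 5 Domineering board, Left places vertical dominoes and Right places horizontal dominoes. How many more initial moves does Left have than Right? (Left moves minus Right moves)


Board is 7 x 5 (rows x cols).
Left (vertical) placements: (rows-1) * cols = 6 * 5 = 30
Right (horizontal) placements: rows * (cols-1) = 7 * 4 = 28
Advantage = Left - Right = 30 - 28 = 2

2


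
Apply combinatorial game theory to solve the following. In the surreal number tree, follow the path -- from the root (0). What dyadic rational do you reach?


Sign expansion: --
Rule: track bounds (lo, hi), initially (-inf, +inf). On '+', the current value becomes lo and we move to the simplest number in (value, hi): value + 1 if hi = +inf, otherwise the midpoint (value + hi)/2. On '-', the current value becomes hi and we move to value - 1 if lo = -inf, otherwise the midpoint (lo + value)/2.
Start at 0.
Step 1: sign = -, move left. Bounds: (-inf, 0). Value = -1
Step 2: sign = -, move left. Bounds: (-inf, -1). Value = -2
The surreal number with sign expansion -- is -2.

-2


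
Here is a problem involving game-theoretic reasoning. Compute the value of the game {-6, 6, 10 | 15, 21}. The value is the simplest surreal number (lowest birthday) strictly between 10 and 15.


Left options: {-6, 6, 10}, max = 10
Right options: {15, 21}, min = 15
All options are numbers and max(Left) < min(Right), so by the simplicity theorem the value is the simplest (earliest-born) number strictly between 10 and 15.
Integers 11 through 14 all lie strictly between 10 and 15.
Among integers, the simplest (lowest birthday = smallest |n|; 0 is born on day 0, +-n on day n) is 11.
No non-integer in the interval can be simpler: if x is a non-integer in the interval, then floor(x) or ceil(x) also lies in the interval (the interval contains an integer), and both are proper prefixes of x's sign expansion, i.e. born earlier. So the game value is 11.
Game value = 11

11


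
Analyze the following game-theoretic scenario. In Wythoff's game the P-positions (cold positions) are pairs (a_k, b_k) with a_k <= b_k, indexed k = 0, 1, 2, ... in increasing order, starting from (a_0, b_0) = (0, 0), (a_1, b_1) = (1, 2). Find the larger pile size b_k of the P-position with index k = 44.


By Wythoff's theorem, a_k = floor(k * phi) and b_k = floor(k * phi^2) = a_k + k, where phi = (1 + sqrt(5))/2 is the golden ratio.
phi = (1 + sqrt(5))/2 = 1.618034
phi^2 = phi + 1 = 2.618034
k = 44
k * phi^2 = 44 * 2.618034 = 115.193496
b_44 = floor(k * phi^2) = 115 (check: a_44 + k = 71 + 44 = 115)

115


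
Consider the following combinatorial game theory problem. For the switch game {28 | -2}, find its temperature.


The game is {28 | -2}, a switch {a | b} with numbers a > b.
Cooling {a | b} by t gives {a - t | b + t}, which stops being hot when a - t = b + t, i.e. at t = (a - b)/2. So the temperature of a switch is (a - b)/2.
Temperature = (Left option - Right option) / 2
= (28 - (-2)) / 2
= 30 / 2
= 15

15


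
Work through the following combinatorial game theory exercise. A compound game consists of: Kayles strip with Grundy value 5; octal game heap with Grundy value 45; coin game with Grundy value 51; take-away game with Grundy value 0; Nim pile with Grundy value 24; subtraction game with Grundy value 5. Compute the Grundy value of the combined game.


By the Sprague-Grundy theorem, the Grundy value of a sum of games is the XOR of individual Grundy values.
Kayles strip: Grundy value = 5. Running XOR: 0 XOR 5 = 5
octal game heap: Grundy value = 45. Running XOR: 5 XOR 45 = 40
coin game: Grundy value = 51. Running XOR: 40 XOR 51 = 27
take-away game: Grundy value = 0. Running XOR: 27 XOR 0 = 27
Nim pile: Grundy value = 24. Running XOR: 27 XOR 24 = 3
subtraction game: Grundy value = 5. Running XOR: 3 XOR 5 = 6
The combined Grundy value is 6.

6


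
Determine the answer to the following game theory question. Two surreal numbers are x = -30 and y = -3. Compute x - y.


x = -30, y = -3
x - y = -30 - -3 = -27

-27


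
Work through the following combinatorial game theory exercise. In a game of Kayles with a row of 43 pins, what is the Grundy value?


Kayles: a move removes 1 or 2 adjacent pins from a contiguous row.
Removing pins from a row of k leaves two independent rows (a, b) with a + b = k - 1 (one pin) or a + b = k - 2 (two pins); an end removal gives a = 0.
By Sprague-Grundy, G(k) = mex{ G(a) XOR G(b) } over all these splits. G(0) = 0.
G(1): splits (0,0):0^0=0 -> mex({0}) = 1
G(2): splits (0,1):0^1=1 (0,0):0^0=0 -> mex({0, 1}) = 2
G(3): splits (0,2):0^2=2 (1,1):1^1=0 (0,1):0^1=1 -> mex({0, 1, 2}) = 3
G(4): splits (0,3):0^3=3 (1,2):1^2=3 (0,2):0^2=2 (1,1):1^1=0 -> mex({0, 2, 3}) = 1
G(5): splits (0,4):0^1=1 (1,3):1^3=2 (2,2):2^2=0 (0,3):0^3=3 (1,2):1^2=3 -> mex({0, 1, 2, 3}) = 4
G(6) = mex({0, 1, 2, 4}) = 3
G(7) = mex({0, 1, 3, 4, 5}) = 2
G(8) = mex({0, 2, 3, 5, 6}) = 1
G(9) = mex({0, 1, 2, 3, 6, 7}) = 4
G(10) = mex({0, 1, 3, 4, 5, 7}) = 2
G(11) = mex({0, 1, 2, 3, 4, 5}) = 6
G(12) = mex({0, 1, 2, 3, 5, 6, 7}) = 4
G(13) = mex({0, 2, 3, 4, 6, 7}) = 1
G(14) = mex({0, 1, 4, 5, 6, 7}) = 2
G(15) = mex({0, 1, 2, 3, 4, 5, 6}) = 7
G(16) = mex({0, 2, 3, 5, 6, 7}) = 1
G(17) = mex({0, 1, 2, 3, 5, 6, 7}) = 4
G(18) = mex({0, 1, 2, 4, 5, 6}) = 3
G(19) = mex({0, 1, 3, 4, 5, 7}) = 2
G(20) = mex({0, 2, 3, 4, 5, 6, 7}) = 1
G(21) = mex({0, 1, 2, 3, 5, 6, 7}) = 4
G(22) = mex({0, 1, 2, 3, 4, 5, 7}) = 6
G(23) = mex({0, 1, 2, 3, 4, 5, 6}) = 7
G(24) = mex({0, 1, 2, 3, 5, 6, 7}) = 4
G(25) = mex({0, 2, 3, 4, 6, 7}) = 1
G(26) = mex({0, 1, 3, 4, 5, 6, 7}) = 2
G(27) = mex({0, 1, 2, 3, 4, 5, 6, 7}) = 8
G(28) = mex({0, 1, 2, 3, 4, 6, 7, 8}) = 5
G(29) = mex({0, 1, 2, 3, 5, 6, 7, 8, 9}) = 4
G(30) = mex({0, 1, 2, 3, 4, 5, 6, 9, 10}) = 7
G(31) = mex({0, 1, 3, 4, 5, 7, 10, 11}) = 2
G(32) = mex({0, 2, 3, 4, 5, 6, 7, 9, 11}) = 1
G(33) = mex({0, 1, 2, 3, 4, 5, 6, 7, 9, 12}) = 8
G(34) = mex({0, 1, 2, 3, 4, 5, 7, 8, 11, 12}) = 6
G(35) = mex({0, 1, 2, 3, 4, 5, 6, 8, 9, 10, 11}) = 7
G(36) = mex({0, 1, 2, 3, 5, 6, 7, 9, 10}) = 4
G(37) = mex({0, 2, 3, 4, 6, 7, 9, 10, 11, 12}) = 1
G(38) = mex({0, 1, 3, 4, 5, 6, 7, 9, 10, 11, 12}) = 2
G(39) = mex({0, 1, 2, 4, 5, 6, 7, 9, 10, 12, 14}) = 3
G(40) = mex({0, 2, 3, 4, 6, 7, 11, 12, 14}) = 1
G(41) = mex({0, 1, 2, 3, 5, 6, 7, 9, 10, 11, 12}) = 4
G(42) = mex({0, 1, 2, 3, 4, 5, 6, 9, 10}) = 7
G(43) = mex({0, 1, 3, 4, 5, 7, 9, 10, 12, 15}) = 2
Therefore G(43) = 2.

2


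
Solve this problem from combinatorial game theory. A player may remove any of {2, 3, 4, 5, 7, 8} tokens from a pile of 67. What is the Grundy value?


The subtraction set is S = {2, 3, 4, 5, 7, 8}.
G(k) = mex{ G(k - s) : s in S, s <= k }. We compute iteratively: G(0) = 0.
G(1) = mex({}) = 0
G(2) = mex({0}) = 1
G(3) = mex({0}) = 1
G(4) = mex({0, 1}) = 2
G(5) = mex({0, 1}) = 2
G(6) = mex({0, 1, 2}) = 3
G(7) = mex({0, 1, 2}) = 3
G(8) = mex({0, 1, 2, 3}) = 4
G(9) = mex({0, 1, 2, 3}) = 4
G(10) = mex({1, 2, 3, 4}) = 0
G(11) = mex({1, 2, 3, 4}) = 0
G(12) = mex({0, 2, 3, 4}) = 1
G(13) = mex({0, 2, 3, 4}) = 1
G(14) = mex({0, 1, 3, 4}) = 2
G(15) = mex({0, 1, 3, 4}) = 2
G(16) = mex({0, 1, 2, 4}) = 3
G(17) = mex({0, 1, 2, 4}) = 3
Observe that G(10)..G(17) = 0, 0, 1, 1, 2, 2, 3, 3 repeats G(0)..G(7) = 0, 0, 1, 1, 2, 2, 3, 3.
For k >= max(S) = 8, G(k) is determined by the previous 8 values G(k-8)..G(k-1); a window of 8 consecutive values has recurred shifted by 10, so by induction G(k + 10) = G(k) for all k >= 0: the sequence is periodic from the start with period 10.
One period: G(0..9) = 0, 0, 1, 1, 2, 2, 3, 3, 4, 4.
67 mod 10 = 7, so G(67) = G(7) = 3.

3


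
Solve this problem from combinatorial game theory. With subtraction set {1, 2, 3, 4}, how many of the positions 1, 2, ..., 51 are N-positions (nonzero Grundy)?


Subtraction set S = {1, 2, 3, 4}, so G(n) = n mod 5.
G(n) = 0 when n is a multiple of 5.
Multiples of 5 in [1, 51]: 10
N-positions (nonzero Grundy) = 51 - 10 = 41

41


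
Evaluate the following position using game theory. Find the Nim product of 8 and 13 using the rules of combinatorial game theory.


Nim multiplication is bilinear over XOR: (u XOR v) * w = (u*w) XOR (v*w).
So we split each operand into its bit components and XOR the pairwise Nim products.
8 = 8 (as XOR of powers of 2).
13 = 1 + 4 + 8 (as XOR of powers of 2).
Using the standard Nim-product table on single bits:
  2*2 = 3,   2*4 = 8,   2*8 = 12,
  4*4 = 6,   4*8 = 11,  8*8 = 13,
and  1*x = x (identity), k*l = l*k (commutative).
Pairwise Nim products:
  8 * 1 = 8
  8 * 4 = 11
  8 * 8 = 13
XOR them: 8 XOR 11 XOR 13 = 14.
Result: 8 * 13 = 14 (in Nim).

14


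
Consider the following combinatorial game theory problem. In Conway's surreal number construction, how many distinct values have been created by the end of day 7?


Day 0: {|} = 0 is born. Count = 1.
Day n: the number of surreal numbers born by day n is 2^(n+1) - 1.
By day 0: 2^1 - 1 = 1
By day 1: 2^2 - 1 = 3
By day 2: 2^3 - 1 = 7
By day 3: 2^4 - 1 = 15
By day 4: 2^5 - 1 = 31
By day 5: 2^6 - 1 = 63
By day 6: 2^7 - 1 = 127
By day 7: 2^8 - 1 = 255
By day 7: 255 surreal numbers.

255


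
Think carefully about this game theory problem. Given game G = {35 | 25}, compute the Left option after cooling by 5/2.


Original game: {35 | 25} (a switch {a | b} with a > b).
Cooling by t (for t below the temperature (a - b)/2 = 5) taxes each move by t: {a | b} cooled by t is {a - t | b + t}.
Cooling amount: t = 5/2
Cooled Left option: 35 - 5/2 = 65/2
Cooled Right option: 25 + 5/2 = 55/2
Cooled game: {65/2 | 55/2}
Left option = 65/2

65/2


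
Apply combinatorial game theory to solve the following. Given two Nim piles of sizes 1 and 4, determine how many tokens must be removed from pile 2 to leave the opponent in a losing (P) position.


Piles: 1 and 4
Current XOR: 1 XOR 4 = 5 (non-zero, so this is an N-position).
To make the XOR zero, we need to find a move that balances the piles.
For pile 2 (size 4): target = 4 XOR 5 = 1
We reduce pile 2 from 4 to 1.
Tokens removed: 4 - 1 = 3
Verification: 1 XOR 1 = 0

3


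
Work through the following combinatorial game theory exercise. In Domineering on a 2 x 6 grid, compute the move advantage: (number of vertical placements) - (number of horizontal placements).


Board is 2 x 6 (rows x cols).
Left (vertical) placements: (rows-1) * cols = 1 * 6 = 6
Right (horizontal) placements: rows * (cols-1) = 2 * 5 = 10
Advantage = Left - Right = 6 - 10 = -4

-4


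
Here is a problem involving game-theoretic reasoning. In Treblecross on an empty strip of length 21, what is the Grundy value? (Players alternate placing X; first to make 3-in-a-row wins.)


Treblecross: place X on empty cells; 3-in-a-row wins.
Playing within two cells of an existing X lets the opponent win at once, so sensible play treats the cells i-2..i+2 around each X as dead. The player left with no safe cell loses, so this is a normal-play take-away game on strips of safe cells.
Placing X at cell i (0-indexed) of a strip of k safe cells leaves independent strips of sizes max(0, i-2) and max(0, k-i-3). Hence G(k) = mex{ G(max(0,i-2)) XOR G(max(0,k-i-3)) : 0 <= i < k }, with G(0) = 0.
G(1): splits (0,0):0^0=0 -> mex({0}) = 1
G(2): splits (0,0):0^0=0 -> mex({0}) = 1
G(3): splits (0,0):0^0=0 -> mex({0}) = 1
G(4): splits (0,1):0^1=1 (0,0):0^0=0 -> mex({0, 1}) = 2
G(5): splits (0,2):0^1=1 (0,1):0^1=1 (0,0):0^0=0 -> mex({0, 1}) = 2
G(6) = mex({1}) = 0
G(7) = mex({0, 1, 2}) = 3
G(8) = mex({0, 1, 2}) = 3
G(9) = mex({0, 2}) = 1
G(10) = mex({0, 2, 3}) = 1
G(11) = mex({0, 3}) = 1
G(12) = mex({1, 3}) = 0
G(13) = mex({0, 1, 2, 3}) = 4
G(14) = mex({0, 1, 2}) = 3
G(15) = mex({0, 1, 2}) = 3
G(16) = mex({0, 1, 2, 4}) = 3
G(17) = mex({0, 1, 3, 4}) = 2
G(18) = mex({0, 1, 3, 4}) = 2
G(19) = mex({0, 1, 3, 5}) = 2
G(20) = mex({0, 1, 2, 3, 5}) = 4
G(21) = mex({0, 1, 2, 3, 5}) = 4
Therefore G(21) = 4.

4


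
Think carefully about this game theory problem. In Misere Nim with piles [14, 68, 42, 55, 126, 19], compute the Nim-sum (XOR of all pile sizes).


We need the XOR (exclusive or) of all pile sizes.
After XOR-ing pile 1 (size 14): 0 XOR 14 = 14
After XOR-ing pile 2 (size 68): 14 XOR 68 = 74
After XOR-ing pile 3 (size 42): 74 XOR 42 = 96
After XOR-ing pile 4 (size 55): 96 XOR 55 = 87
After XOR-ing pile 5 (size 126): 87 XOR 126 = 41
After XOR-ing pile 6 (size 19): 41 XOR 19 = 58
The Nim-value of this position is 58.

58


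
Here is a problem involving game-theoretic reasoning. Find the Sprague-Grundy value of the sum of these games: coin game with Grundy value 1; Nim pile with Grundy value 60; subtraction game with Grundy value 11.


By the Sprague-Grundy theorem, the Grundy value of a sum of games is the XOR of individual Grundy values.
coin game: Grundy value = 1. Running XOR: 0 XOR 1 = 1
Nim pile: Grundy value = 60. Running XOR: 1 XOR 60 = 61
subtraction game: Grundy value = 11. Running XOR: 61 XOR 11 = 54
The combined Grundy value is 54.

54


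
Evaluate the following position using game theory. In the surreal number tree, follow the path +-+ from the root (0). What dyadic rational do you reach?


Sign expansion: +-+
Rule: track bounds (lo, hi), initially (-inf, +inf). On '+', the current value becomes lo and we move to the simplest number in (value, hi): value + 1 if hi = +inf, otherwise the midpoint (value + hi)/2. On '-', the current value becomes hi and we move to value - 1 if lo = -inf, otherwise the midpoint (lo + value)/2.
Start at 0.
Step 1: sign = +, move right. Bounds: (0, +inf). Value = 1
Step 2: sign = -, move left. Bounds: (0, 1). Value = 1/2
Step 3: sign = +, move right. Bounds: (1/2, 1). Value = 3/4
The surreal number with sign expansion +-+ is 3/4.

3/4


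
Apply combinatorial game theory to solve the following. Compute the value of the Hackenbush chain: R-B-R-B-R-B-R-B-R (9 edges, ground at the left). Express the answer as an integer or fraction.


Edges (from ground): R-B-R-B-R-B-R-B-R
By Berlekamp's sign-expansion rule, a Blue-Red Hackenbush stalk has the value of the surreal number whose sign sequence is the edge sequence with B -> + and R -> -.
Sign sequence: -+-+-+-+-
Trace the sign expansion in the surreal number tree, starting from 0:
Edge 1: R (sign -) -> bounds (-inf, 0), value = -1
Edge 2: B (sign +) -> bounds (-1, 0), value = -1/2
Edge 3: R (sign -) -> bounds (-1, -1/2), value = -3/4
Edge 4: B (sign +) -> bounds (-3/4, -1/2), value = -5/8
Edge 5: R (sign -) -> bounds (-3/4, -5/8), value = -11/16
Edge 6: B (sign +) -> bounds (-11/16, -5/8), value = -21/32
Edge 7: R (sign -) -> bounds (-11/16, -21/32), value = -43/64
Edge 8: B (sign +) -> bounds (-43/64, -21/32), value = -85/128
Edge 9: R (sign -) -> bounds (-43/64, -85/128), value = -171/256
Game value = -171/256

-171/256


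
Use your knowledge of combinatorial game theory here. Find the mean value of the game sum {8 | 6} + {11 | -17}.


G1 = {8 | 6}, G2 = {11 | -17}
Each is a switch {a | b} with numbers a > b; its mean value is (a + b)/2, and mean value is additive over game sums: m(G1 + G2) = m(G1) + m(G2).
Mean of G1 = (8 + (6))/2 = 14/2 = 7
Mean of G2 = (11 + (-17))/2 = -6/2 = -3
Mean of G1 + G2 = 7 + -3 = 4

4


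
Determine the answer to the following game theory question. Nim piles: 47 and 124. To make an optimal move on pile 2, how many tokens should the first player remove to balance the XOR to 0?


Piles: 47 and 124
Current XOR: 47 XOR 124 = 83 (non-zero, so this is an N-position).
To make the XOR zero, we need to find a move that balances the piles.
For pile 2 (size 124): target = 124 XOR 83 = 47
We reduce pile 2 from 124 to 47.
Tokens removed: 124 - 47 = 77
Verification: 47 XOR 47 = 0

77


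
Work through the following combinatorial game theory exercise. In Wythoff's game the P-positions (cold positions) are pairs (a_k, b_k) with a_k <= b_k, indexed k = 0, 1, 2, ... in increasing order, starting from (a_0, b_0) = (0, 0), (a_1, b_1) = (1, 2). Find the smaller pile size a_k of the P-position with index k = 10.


By Wythoff's theorem, a_k = floor(k * phi) and b_k = floor(k * phi^2) = a_k + k, where phi = (1 + sqrt(5))/2 is the golden ratio.
phi = (1 + sqrt(5))/2 = 1.618034
k = 10
k * phi = 10 * 1.618034 = 16.180340
a_10 = floor(k * phi) = 16

16


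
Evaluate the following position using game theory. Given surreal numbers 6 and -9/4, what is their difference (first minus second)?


x = 6, y = -9/4
Converting to common denominator: 4
x = 24/4, y = -9/4
x - y = 6 - -9/4 = 33/4

33/4


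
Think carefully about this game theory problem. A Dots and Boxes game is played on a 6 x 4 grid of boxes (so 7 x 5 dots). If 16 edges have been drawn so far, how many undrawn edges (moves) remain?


Grid: 6 x 4 boxes, i.e. 7 rows and 5 columns of dots.
Horizontal edges: (rows + 1) * cols = 7 * 4 = 28
Vertical edges: rows * (cols + 1) = 6 * 5 = 30
Total edges: 28 + 30 = 58
Edges drawn: 16
Remaining: 58 - 16 = 42

42


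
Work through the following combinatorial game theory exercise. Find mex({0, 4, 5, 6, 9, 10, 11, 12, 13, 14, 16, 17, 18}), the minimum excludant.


Set = {0, 4, 5, 6, 9, 10, 11, 12, 13, 14, 16, 17, 18}
0 is in the set.
1 is NOT in the set. This is the mex.
mex = 1

1


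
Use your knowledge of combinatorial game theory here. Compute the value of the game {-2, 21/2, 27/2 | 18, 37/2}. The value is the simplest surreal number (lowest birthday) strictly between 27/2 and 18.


Left options: {-2, 21/2, 27/2}, max = 27/2
Right options: {18, 37/2}, min = 18
All options are numbers and max(Left) < min(Right), so by the simplicity theorem the value is the simplest (earliest-born) number strictly between 27/2 and 18.
Integers 14 through 17 all lie strictly between 27/2 and 18.
Among integers, the simplest (lowest birthday = smallest |n|; 0 is born on day 0, +-n on day n) is 14.
No non-integer in the interval can be simpler: if x is a non-integer in the interval, then floor(x) or ceil(x) also lies in the interval (the interval contains an integer), and both are proper prefixes of x's sign expansion, i.e. born earlier. So the game value is 14.
Game value = 14

14


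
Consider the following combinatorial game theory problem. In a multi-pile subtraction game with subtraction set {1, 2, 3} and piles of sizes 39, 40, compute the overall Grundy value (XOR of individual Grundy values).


Subtraction set: {1, 2, 3}
For this subtraction set, G(n) = n mod 4 (period = max + 1 = 4).
Pile 1 (size 39): G(39) = 39 mod 4 = 3
Pile 2 (size 40): G(40) = 40 mod 4 = 0
Total Grundy value = XOR of all: 3 XOR 0 = 3

3


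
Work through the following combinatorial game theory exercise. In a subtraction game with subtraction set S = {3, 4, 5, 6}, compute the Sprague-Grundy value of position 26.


The subtraction set is S = {3, 4, 5, 6}.
G(k) = mex{ G(k - s) : s in S, s <= k }. We compute iteratively: G(0) = 0.
G(1) = mex({}) = 0
G(2) = mex({}) = 0
G(3) = mex({0}) = 1
G(4) = mex({0}) = 1
G(5) = mex({0}) = 1
G(6) = mex({0, 1}) = 2
G(7) = mex({0, 1}) = 2
G(8) = mex({0, 1}) = 2
G(9) = mex({1, 2}) = 0
G(10) = mex({1, 2}) = 0
G(11) = mex({1, 2}) = 0
G(12) = mex({0, 2}) = 1
G(13) = mex({0, 2}) = 1
G(14) = mex({0, 2}) = 1
Observe that G(9)..G(14) = 0, 0, 0, 1, 1, 1 repeats G(0)..G(5) = 0, 0, 0, 1, 1, 1.
For k >= max(S) = 6, G(k) is determined by the previous 6 values G(k-6)..G(k-1); a window of 6 consecutive values has recurred shifted by 9, so by induction G(k + 9) = G(k) for all k >= 0: the sequence is periodic from the start with period 9.
One period: G(0..8) = 0, 0, 0, 1, 1, 1, 2, 2, 2.
26 mod 9 = 8, so G(26) = G(8) = 2.

2
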